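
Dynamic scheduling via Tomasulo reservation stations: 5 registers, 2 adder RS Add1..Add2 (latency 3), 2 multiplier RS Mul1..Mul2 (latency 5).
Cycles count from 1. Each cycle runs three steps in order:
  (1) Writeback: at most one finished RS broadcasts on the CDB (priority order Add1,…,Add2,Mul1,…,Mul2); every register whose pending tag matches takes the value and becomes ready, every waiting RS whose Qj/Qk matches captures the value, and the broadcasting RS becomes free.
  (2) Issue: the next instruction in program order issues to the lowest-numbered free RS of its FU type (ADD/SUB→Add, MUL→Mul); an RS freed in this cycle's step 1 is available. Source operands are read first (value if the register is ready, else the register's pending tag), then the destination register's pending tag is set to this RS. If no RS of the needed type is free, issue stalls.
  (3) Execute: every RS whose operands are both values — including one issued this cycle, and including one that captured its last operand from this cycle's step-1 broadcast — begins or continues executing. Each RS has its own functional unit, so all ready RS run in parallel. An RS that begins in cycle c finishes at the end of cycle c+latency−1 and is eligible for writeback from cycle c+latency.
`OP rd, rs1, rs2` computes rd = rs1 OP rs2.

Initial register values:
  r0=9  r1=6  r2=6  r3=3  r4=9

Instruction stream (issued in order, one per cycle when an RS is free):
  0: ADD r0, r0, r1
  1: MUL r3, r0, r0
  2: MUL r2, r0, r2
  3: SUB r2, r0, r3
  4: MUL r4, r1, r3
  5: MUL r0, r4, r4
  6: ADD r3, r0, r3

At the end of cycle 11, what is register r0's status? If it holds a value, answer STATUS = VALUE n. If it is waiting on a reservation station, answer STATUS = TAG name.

  c1: issue ADD r0<-Add1  regs: r0:Add1,r1:6,r2:6,r3:3,r4:9
  c2: issue MUL r3<-Mul1  regs: r0:Add1,r1:6,r2:6,r3:Mul1,r4:9
  c3: issue MUL r2<-Mul2  regs: r0:Add1,r1:6,r2:Mul2,r3:Mul1,r4:9
  c4: CDB Add1=15; issue SUB r2<-Add1  regs: r0:15,r1:6,r2:Add1,r3:Mul1,r4:9
  c5: stall  regs: r0:15,r1:6,r2:Add1,r3:Mul1,r4:9
  c6: stall  regs: r0:15,r1:6,r2:Add1,r3:Mul1,r4:9
  c7: stall  regs: r0:15,r1:6,r2:Add1,r3:Mul1,r4:9
  c8: stall  regs: r0:15,r1:6,r2:Add1,r3:Mul1,r4:9
  c9: CDB Mul1=225; issue MUL r4<-Mul1  regs: r0:15,r1:6,r2:Add1,r3:225,r4:Mul1
  c10: CDB Mul2=90; issue MUL r0<-Mul2  regs: r0:Mul2,r1:6,r2:Add1,r3:225,r4:Mul1
  c11: issue ADD r3<-Add2  regs: r0:Mul2,r1:6,r2:Add1,r3:Add2,r4:Mul1

STATUS = TAG Mul2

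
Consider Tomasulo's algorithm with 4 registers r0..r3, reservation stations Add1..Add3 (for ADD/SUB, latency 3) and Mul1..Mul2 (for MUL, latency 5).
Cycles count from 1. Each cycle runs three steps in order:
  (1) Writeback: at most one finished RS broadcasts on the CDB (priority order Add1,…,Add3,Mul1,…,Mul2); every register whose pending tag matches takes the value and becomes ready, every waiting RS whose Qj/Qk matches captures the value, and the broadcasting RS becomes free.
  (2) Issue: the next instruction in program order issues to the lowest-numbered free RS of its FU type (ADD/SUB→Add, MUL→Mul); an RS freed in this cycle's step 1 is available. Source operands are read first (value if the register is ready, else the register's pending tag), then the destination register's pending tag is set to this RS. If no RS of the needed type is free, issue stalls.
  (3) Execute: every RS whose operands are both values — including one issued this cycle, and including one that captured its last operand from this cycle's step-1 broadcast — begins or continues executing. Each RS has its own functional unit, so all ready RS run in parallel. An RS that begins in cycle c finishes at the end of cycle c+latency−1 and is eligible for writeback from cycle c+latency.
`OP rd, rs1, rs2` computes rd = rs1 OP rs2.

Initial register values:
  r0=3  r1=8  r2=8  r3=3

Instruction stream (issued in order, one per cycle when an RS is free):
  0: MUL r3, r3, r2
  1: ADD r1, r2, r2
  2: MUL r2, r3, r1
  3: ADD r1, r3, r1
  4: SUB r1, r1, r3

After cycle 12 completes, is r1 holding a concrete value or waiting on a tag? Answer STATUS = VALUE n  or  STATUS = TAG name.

STATUS = VALUE 16

c1: issue MUL r3<-Mul1 | r0:3,r1:8,r2:8,r3:Mul1
c2: issue ADD r1<-Add1 | r0:3,r1:Add1,r2:8,r3:Mul1
c3: issue MUL r2<-Mul2 | r0:3,r1:Add1,r2:Mul2,r3:Mul1
c4: issue ADD r1<-Add2 | r0:3,r1:Add2,r2:Mul2,r3:Mul1
c5: CDB Add1=16; issue SUB r1<-Add1 | r0:3,r1:Add1,r2:Mul2,r3:Mul1
c6: CDB Mul1=24 | r0:3,r1:Add1,r2:Mul2,r3:24
c7: - | r0:3,r1:Add1,r2:Mul2,r3:24
c8: - | r0:3,r1:Add1,r2:Mul2,r3:24
c9: CDB Add2=40 | r0:3,r1:Add1,r2:Mul2,r3:24
c10: - | r0:3,r1:Add1,r2:Mul2,r3:24
c11: CDB Mul2=384 | r0:3,r1:Add1,r2:384,r3:24
c12: CDB Add1=16 | r0:3,r1:16,r2:384,r3:24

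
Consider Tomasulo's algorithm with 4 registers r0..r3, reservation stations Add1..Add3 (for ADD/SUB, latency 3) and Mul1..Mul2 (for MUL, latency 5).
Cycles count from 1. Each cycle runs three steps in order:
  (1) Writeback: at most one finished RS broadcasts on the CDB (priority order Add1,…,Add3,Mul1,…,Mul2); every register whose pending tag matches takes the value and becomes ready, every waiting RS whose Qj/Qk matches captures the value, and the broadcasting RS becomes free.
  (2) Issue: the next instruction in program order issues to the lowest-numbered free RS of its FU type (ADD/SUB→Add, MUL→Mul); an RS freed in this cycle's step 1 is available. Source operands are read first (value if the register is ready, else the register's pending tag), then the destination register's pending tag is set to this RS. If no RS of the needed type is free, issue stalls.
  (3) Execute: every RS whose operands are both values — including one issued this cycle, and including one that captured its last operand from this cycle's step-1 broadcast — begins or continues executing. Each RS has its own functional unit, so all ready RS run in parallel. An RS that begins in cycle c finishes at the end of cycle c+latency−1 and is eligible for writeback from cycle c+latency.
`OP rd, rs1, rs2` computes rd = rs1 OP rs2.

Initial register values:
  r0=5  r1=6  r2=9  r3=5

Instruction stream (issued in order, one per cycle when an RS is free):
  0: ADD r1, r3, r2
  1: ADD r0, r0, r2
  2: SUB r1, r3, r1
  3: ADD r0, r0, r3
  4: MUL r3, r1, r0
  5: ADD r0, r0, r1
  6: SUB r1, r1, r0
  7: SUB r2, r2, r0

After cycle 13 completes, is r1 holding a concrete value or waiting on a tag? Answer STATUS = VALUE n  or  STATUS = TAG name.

c1: issue ADD r1<-Add1 | r0:5,r1:Add1,r2:9,r3:5
c2: issue ADD r0<-Add2 | r0:Add2,r1:Add1,r2:9,r3:5
c3: issue SUB r1<-Add3 | r0:Add2,r1:Add3,r2:9,r3:5
c4: CDB Add1=14; issue ADD r0<-Add1 | r0:Add1,r1:Add3,r2:9,r3:5
c5: CDB Add2=14; issue MUL r3<-Mul1 | r0:Add1,r1:Add3,r2:9,r3:Mul1
c6: issue ADD r0<-Add2 | r0:Add2,r1:Add3,r2:9,r3:Mul1
c7: CDB Add3=-9; issue SUB r1<-Add3 | r0:Add2,r1:Add3,r2:9,r3:Mul1
c8: CDB Add1=19; issue SUB r2<-Add1 | r0:Add2,r1:Add3,r2:Add1,r3:Mul1
c9: - | r0:Add2,r1:Add3,r2:Add1,r3:Mul1
c10: - | r0:Add2,r1:Add3,r2:Add1,r3:Mul1
c11: CDB Add2=10 | r0:10,r1:Add3,r2:Add1,r3:Mul1
c12: - | r0:10,r1:Add3,r2:Add1,r3:Mul1
c13: CDB Mul1=-171 | r0:10,r1:Add3,r2:Add1,r3:-171

STATUS = TAG Add3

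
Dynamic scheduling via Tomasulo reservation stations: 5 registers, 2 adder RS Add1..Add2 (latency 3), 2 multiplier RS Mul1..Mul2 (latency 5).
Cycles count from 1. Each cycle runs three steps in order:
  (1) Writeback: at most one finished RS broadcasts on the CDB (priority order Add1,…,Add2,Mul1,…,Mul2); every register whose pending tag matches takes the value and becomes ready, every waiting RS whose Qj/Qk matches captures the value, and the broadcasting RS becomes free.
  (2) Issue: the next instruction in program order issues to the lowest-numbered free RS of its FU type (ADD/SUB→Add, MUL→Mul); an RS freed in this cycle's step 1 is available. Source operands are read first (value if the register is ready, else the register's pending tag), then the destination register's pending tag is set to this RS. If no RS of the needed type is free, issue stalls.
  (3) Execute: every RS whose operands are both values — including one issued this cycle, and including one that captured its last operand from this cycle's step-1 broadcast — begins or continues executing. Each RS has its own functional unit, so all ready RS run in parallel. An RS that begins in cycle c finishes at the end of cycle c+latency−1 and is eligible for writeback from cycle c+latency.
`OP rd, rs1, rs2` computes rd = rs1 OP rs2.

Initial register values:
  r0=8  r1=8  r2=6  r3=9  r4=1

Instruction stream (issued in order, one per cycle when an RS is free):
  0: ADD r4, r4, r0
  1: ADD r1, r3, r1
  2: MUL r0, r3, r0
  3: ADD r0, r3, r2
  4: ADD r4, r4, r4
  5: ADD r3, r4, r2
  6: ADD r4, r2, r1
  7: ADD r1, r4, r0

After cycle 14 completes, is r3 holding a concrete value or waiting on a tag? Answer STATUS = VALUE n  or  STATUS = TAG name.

STATUS = VALUE 24

  c1: issue ADD r4<-Add1  regs: r0:8,r1:8,r2:6,r3:9,r4:Add1
  c2: issue ADD r1<-Add2  regs: r0:8,r1:Add2,r2:6,r3:9,r4:Add1
  c3: issue MUL r0<-Mul1  regs: r0:Mul1,r1:Add2,r2:6,r3:9,r4:Add1
  c4: CDB Add1=9; issue ADD r0<-Add1  regs: r0:Add1,r1:Add2,r2:6,r3:9,r4:9
  c5: CDB Add2=17; issue ADD r4<-Add2  regs: r0:Add1,r1:17,r2:6,r3:9,r4:Add2
  c6: stall  regs: r0:Add1,r1:17,r2:6,r3:9,r4:Add2
  c7: CDB Add1=15; issue ADD r3<-Add1  regs: r0:15,r1:17,r2:6,r3:Add1,r4:Add2
  c8: CDB Add2=18; issue ADD r4<-Add2  regs: r0:15,r1:17,r2:6,r3:Add1,r4:Add2
  c9: CDB Mul1=72; stall  regs: r0:15,r1:17,r2:6,r3:Add1,r4:Add2
  c10: stall  regs: r0:15,r1:17,r2:6,r3:Add1,r4:Add2
  c11: CDB Add1=24; issue ADD r1<-Add1  regs: r0:15,r1:Add1,r2:6,r3:24,r4:Add2
  c12: CDB Add2=23  regs: r0:15,r1:Add1,r2:6,r3:24,r4:23
  c13: -  regs: r0:15,r1:Add1,r2:6,r3:24,r4:23
  c14: -  regs: r0:15,r1:Add1,r2:6,r3:24,r4:23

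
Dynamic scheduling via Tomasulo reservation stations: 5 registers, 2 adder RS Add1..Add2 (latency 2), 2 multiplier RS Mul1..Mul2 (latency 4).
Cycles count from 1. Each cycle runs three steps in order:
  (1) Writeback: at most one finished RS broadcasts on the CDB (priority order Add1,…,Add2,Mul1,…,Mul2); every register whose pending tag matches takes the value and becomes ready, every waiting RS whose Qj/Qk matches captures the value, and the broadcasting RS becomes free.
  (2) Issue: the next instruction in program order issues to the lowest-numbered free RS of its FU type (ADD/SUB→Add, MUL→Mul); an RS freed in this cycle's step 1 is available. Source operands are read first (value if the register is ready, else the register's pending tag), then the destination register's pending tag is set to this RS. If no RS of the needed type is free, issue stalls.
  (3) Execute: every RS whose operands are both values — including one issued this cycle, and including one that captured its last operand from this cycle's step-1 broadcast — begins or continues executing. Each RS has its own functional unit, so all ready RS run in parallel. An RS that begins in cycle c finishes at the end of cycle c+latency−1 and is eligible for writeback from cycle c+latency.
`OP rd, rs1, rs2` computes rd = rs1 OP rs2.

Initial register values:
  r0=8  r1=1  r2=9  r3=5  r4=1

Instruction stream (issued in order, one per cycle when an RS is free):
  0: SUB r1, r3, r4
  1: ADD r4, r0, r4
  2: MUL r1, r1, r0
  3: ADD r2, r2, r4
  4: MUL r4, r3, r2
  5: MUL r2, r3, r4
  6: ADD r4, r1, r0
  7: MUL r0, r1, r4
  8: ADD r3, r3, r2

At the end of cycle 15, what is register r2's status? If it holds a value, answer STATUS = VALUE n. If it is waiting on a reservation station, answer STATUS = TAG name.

cycle 1: issue SUB r1<-Add1 // r0:8,r1:Add1,r2:9,r3:5,r4:1
cycle 2: issue ADD r4<-Add2 // r0:8,r1:Add1,r2:9,r3:5,r4:Add2
cycle 3: CDB Add1=4; issue MUL r1<-Mul1 // r0:8,r1:Mul1,r2:9,r3:5,r4:Add2
cycle 4: CDB Add2=9; issue ADD r2<-Add1 // r0:8,r1:Mul1,r2:Add1,r3:5,r4:9
cycle 5: issue MUL r4<-Mul2 // r0:8,r1:Mul1,r2:Add1,r3:5,r4:Mul2
cycle 6: CDB Add1=18; stall // r0:8,r1:Mul1,r2:18,r3:5,r4:Mul2
cycle 7: CDB Mul1=32; issue MUL r2<-Mul1 // r0:8,r1:32,r2:Mul1,r3:5,r4:Mul2
cycle 8: issue ADD r4<-Add1 // r0:8,r1:32,r2:Mul1,r3:5,r4:Add1
cycle 9: stall // r0:8,r1:32,r2:Mul1,r3:5,r4:Add1
cycle 10: CDB Add1=40; stall // r0:8,r1:32,r2:Mul1,r3:5,r4:40
cycle 11: CDB Mul2=90; issue MUL r0<-Mul2 // r0:Mul2,r1:32,r2:Mul1,r3:5,r4:40
cycle 12: issue ADD r3<-Add1 // r0:Mul2,r1:32,r2:Mul1,r3:Add1,r4:40
cycle 13: - // r0:Mul2,r1:32,r2:Mul1,r3:Add1,r4:40
cycle 14: - // r0:Mul2,r1:32,r2:Mul1,r3:Add1,r4:40
cycle 15: CDB Mul1=450 // r0:Mul2,r1:32,r2:450,r3:Add1,r4:40

STATUS = VALUE 450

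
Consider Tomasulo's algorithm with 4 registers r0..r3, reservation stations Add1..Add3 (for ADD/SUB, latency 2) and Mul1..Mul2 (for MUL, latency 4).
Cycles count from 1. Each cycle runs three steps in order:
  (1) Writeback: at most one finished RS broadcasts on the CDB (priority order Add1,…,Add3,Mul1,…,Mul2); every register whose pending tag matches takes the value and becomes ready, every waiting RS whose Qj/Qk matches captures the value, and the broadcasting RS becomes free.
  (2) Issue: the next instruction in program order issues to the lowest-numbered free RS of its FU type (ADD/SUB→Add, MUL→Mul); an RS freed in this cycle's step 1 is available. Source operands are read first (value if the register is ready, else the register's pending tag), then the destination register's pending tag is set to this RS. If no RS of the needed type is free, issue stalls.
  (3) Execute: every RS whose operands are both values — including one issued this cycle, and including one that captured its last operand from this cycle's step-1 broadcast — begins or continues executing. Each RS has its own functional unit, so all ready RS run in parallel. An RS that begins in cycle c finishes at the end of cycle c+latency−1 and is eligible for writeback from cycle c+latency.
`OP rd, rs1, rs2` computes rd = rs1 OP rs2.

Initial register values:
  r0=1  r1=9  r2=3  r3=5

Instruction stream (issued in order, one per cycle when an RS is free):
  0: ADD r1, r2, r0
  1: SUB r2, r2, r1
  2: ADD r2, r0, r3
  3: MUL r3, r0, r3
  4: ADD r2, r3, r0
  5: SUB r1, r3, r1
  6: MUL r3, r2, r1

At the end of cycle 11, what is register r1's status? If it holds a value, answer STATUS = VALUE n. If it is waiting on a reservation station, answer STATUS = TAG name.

c1: issue ADD r1<-Add1 | r0:1,r1:Add1,r2:3,r3:5
c2: issue SUB r2<-Add2 | r0:1,r1:Add1,r2:Add2,r3:5
c3: CDB Add1=4; issue ADD r2<-Add1 | r0:1,r1:4,r2:Add1,r3:5
c4: issue MUL r3<-Mul1 | r0:1,r1:4,r2:Add1,r3:Mul1
c5: CDB Add1=6; issue ADD r2<-Add1 | r0:1,r1:4,r2:Add1,r3:Mul1
c6: CDB Add2=-1; issue SUB r1<-Add2 | r0:1,r1:Add2,r2:Add1,r3:Mul1
c7: issue MUL r3<-Mul2 | r0:1,r1:Add2,r2:Add1,r3:Mul2
c8: CDB Mul1=5 | r0:1,r1:Add2,r2:Add1,r3:Mul2
c9: - | r0:1,r1:Add2,r2:Add1,r3:Mul2
c10: CDB Add1=6 | r0:1,r1:Add2,r2:6,r3:Mul2
c11: CDB Add2=1 | r0:1,r1:1,r2:6,r3:Mul2

STATUS = VALUE 1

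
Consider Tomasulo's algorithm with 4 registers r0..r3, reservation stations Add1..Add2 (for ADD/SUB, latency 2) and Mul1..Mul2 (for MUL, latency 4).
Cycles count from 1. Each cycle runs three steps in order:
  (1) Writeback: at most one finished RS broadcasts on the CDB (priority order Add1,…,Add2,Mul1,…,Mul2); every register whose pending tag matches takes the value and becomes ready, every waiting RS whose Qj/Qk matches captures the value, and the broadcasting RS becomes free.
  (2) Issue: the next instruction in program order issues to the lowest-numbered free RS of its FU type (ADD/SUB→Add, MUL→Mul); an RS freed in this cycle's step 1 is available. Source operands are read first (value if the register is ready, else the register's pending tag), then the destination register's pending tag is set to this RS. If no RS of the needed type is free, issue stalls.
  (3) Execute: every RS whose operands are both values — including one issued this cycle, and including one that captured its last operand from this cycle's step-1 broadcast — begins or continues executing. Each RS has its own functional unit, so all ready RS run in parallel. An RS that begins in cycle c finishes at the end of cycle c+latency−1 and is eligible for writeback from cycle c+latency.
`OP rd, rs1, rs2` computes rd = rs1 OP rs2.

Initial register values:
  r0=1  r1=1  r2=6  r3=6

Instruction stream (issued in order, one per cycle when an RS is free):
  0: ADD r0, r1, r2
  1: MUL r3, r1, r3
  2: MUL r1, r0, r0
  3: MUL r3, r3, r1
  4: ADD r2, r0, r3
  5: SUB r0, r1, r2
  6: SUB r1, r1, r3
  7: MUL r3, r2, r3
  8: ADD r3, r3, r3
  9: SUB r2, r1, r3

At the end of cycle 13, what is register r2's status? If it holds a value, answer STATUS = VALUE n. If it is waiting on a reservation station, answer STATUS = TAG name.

c1: issue ADD r0<-Add1 | r0:Add1,r1:1,r2:6,r3:6
c2: issue MUL r3<-Mul1 | r0:Add1,r1:1,r2:6,r3:Mul1
c3: CDB Add1=7; issue MUL r1<-Mul2 | r0:7,r1:Mul2,r2:6,r3:Mul1
c4: stall | r0:7,r1:Mul2,r2:6,r3:Mul1
c5: stall | r0:7,r1:Mul2,r2:6,r3:Mul1
c6: CDB Mul1=6; issue MUL r3<-Mul1 | r0:7,r1:Mul2,r2:6,r3:Mul1
c7: CDB Mul2=49; issue ADD r2<-Add1 | r0:7,r1:49,r2:Add1,r3:Mul1
c8: issue SUB r0<-Add2 | r0:Add2,r1:49,r2:Add1,r3:Mul1
c9: stall | r0:Add2,r1:49,r2:Add1,r3:Mul1
c10: stall | r0:Add2,r1:49,r2:Add1,r3:Mul1
c11: CDB Mul1=294; stall | r0:Add2,r1:49,r2:Add1,r3:294
c12: stall | r0:Add2,r1:49,r2:Add1,r3:294
c13: CDB Add1=301; issue SUB r1<-Add1 | r0:Add2,r1:Add1,r2:301,r3:294

STATUS = VALUE 301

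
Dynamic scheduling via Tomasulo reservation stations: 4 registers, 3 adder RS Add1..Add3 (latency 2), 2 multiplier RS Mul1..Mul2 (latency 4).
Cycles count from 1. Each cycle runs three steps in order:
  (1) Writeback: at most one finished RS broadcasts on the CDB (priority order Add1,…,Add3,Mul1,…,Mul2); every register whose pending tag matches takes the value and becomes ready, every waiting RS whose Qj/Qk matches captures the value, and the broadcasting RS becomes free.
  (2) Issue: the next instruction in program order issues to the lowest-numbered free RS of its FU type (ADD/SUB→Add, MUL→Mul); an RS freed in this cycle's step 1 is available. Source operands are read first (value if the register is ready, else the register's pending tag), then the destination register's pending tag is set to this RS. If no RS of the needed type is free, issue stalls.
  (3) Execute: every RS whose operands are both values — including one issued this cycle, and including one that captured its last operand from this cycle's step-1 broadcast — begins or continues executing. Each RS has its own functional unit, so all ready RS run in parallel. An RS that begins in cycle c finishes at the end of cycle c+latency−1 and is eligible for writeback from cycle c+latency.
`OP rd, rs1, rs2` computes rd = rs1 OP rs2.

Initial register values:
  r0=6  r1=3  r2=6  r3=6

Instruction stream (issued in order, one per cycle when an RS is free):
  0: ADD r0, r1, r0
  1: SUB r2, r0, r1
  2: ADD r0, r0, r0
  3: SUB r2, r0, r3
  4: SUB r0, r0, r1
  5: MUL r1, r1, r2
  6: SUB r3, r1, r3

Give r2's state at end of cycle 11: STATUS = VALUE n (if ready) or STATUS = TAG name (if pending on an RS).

STATUS = VALUE 12

cycle 1: issue ADD r0<-Add1 // r0:Add1,r1:3,r2:6,r3:6
cycle 2: issue SUB r2<-Add2 // r0:Add1,r1:3,r2:Add2,r3:6
cycle 3: CDB Add1=9; issue ADD r0<-Add1 // r0:Add1,r1:3,r2:Add2,r3:6
cycle 4: issue SUB r2<-Add3 // r0:Add1,r1:3,r2:Add3,r3:6
cycle 5: CDB Add1=18; issue SUB r0<-Add1 // r0:Add1,r1:3,r2:Add3,r3:6
cycle 6: CDB Add2=6; issue MUL r1<-Mul1 // r0:Add1,r1:Mul1,r2:Add3,r3:6
cycle 7: CDB Add1=15; issue SUB r3<-Add1 // r0:15,r1:Mul1,r2:Add3,r3:Add1
cycle 8: CDB Add3=12 // r0:15,r1:Mul1,r2:12,r3:Add1
cycle 9: - // r0:15,r1:Mul1,r2:12,r3:Add1
cycle 10: - // r0:15,r1:Mul1,r2:12,r3:Add1
cycle 11: - // r0:15,r1:Mul1,r2:12,r3:Add1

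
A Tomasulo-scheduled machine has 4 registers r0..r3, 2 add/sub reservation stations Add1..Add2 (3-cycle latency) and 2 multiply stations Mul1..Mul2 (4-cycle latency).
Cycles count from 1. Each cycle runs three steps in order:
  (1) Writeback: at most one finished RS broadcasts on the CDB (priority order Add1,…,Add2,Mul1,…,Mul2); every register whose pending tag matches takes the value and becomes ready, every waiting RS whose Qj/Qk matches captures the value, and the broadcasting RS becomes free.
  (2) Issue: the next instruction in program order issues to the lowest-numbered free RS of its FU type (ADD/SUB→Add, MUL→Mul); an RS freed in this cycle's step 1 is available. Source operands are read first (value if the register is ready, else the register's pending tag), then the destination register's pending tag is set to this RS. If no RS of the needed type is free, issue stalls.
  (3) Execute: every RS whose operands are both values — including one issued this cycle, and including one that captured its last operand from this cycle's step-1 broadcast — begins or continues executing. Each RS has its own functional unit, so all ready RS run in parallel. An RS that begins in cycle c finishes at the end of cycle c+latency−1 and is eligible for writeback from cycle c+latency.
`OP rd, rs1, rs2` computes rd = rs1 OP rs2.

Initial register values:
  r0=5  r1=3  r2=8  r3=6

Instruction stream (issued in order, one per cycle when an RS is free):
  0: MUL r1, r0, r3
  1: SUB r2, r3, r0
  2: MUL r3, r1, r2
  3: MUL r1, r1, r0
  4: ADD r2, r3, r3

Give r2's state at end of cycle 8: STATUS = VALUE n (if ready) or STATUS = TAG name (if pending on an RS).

  c1: issue MUL r1<-Mul1  regs: r0:5,r1:Mul1,r2:8,r3:6
  c2: issue SUB r2<-Add1  regs: r0:5,r1:Mul1,r2:Add1,r3:6
  c3: issue MUL r3<-Mul2  regs: r0:5,r1:Mul1,r2:Add1,r3:Mul2
  c4: stall  regs: r0:5,r1:Mul1,r2:Add1,r3:Mul2
  c5: CDB Add1=1; stall  regs: r0:5,r1:Mul1,r2:1,r3:Mul2
  c6: CDB Mul1=30; issue MUL r1<-Mul1  regs: r0:5,r1:Mul1,r2:1,r3:Mul2
  c7: issue ADD r2<-Add1  regs: r0:5,r1:Mul1,r2:Add1,r3:Mul2
  c8: -  regs: r0:5,r1:Mul1,r2:Add1,r3:Mul2

STATUS = TAG Add1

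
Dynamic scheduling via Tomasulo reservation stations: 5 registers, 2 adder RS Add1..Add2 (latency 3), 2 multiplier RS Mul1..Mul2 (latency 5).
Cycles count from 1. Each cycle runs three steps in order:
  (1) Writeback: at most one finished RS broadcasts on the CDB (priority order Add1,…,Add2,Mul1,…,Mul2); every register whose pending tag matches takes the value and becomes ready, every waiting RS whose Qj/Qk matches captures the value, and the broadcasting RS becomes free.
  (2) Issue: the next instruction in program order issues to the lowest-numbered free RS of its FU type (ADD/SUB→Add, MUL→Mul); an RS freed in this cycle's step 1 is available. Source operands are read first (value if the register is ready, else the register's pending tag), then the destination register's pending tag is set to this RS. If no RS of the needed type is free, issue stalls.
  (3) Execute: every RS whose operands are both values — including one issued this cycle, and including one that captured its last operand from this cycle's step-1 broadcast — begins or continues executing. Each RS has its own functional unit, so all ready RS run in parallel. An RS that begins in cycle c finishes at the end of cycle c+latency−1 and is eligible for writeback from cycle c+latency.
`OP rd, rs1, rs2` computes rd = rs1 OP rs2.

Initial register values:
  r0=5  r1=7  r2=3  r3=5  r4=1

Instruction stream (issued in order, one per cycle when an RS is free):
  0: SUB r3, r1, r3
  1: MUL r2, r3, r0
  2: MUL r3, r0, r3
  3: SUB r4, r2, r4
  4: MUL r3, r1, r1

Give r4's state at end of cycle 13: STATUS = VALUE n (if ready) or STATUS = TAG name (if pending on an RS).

  c1: issue SUB r3<-Add1  regs: r0:5,r1:7,r2:3,r3:Add1,r4:1
  c2: issue MUL r2<-Mul1  regs: r0:5,r1:7,r2:Mul1,r3:Add1,r4:1
  c3: issue MUL r3<-Mul2  regs: r0:5,r1:7,r2:Mul1,r3:Mul2,r4:1
  c4: CDB Add1=2; issue SUB r4<-Add1  regs: r0:5,r1:7,r2:Mul1,r3:Mul2,r4:Add1
  c5: stall  regs: r0:5,r1:7,r2:Mul1,r3:Mul2,r4:Add1
  c6: stall  regs: r0:5,r1:7,r2:Mul1,r3:Mul2,r4:Add1
  c7: stall  regs: r0:5,r1:7,r2:Mul1,r3:Mul2,r4:Add1
  c8: stall  regs: r0:5,r1:7,r2:Mul1,r3:Mul2,r4:Add1
  c9: CDB Mul1=10; issue MUL r3<-Mul1  regs: r0:5,r1:7,r2:10,r3:Mul1,r4:Add1
  c10: CDB Mul2=10  regs: r0:5,r1:7,r2:10,r3:Mul1,r4:Add1
  c11: -  regs: r0:5,r1:7,r2:10,r3:Mul1,r4:Add1
  c12: CDB Add1=9  regs: r0:5,r1:7,r2:10,r3:Mul1,r4:9
  c13: -  regs: r0:5,r1:7,r2:10,r3:Mul1,r4:9

STATUS = VALUE 9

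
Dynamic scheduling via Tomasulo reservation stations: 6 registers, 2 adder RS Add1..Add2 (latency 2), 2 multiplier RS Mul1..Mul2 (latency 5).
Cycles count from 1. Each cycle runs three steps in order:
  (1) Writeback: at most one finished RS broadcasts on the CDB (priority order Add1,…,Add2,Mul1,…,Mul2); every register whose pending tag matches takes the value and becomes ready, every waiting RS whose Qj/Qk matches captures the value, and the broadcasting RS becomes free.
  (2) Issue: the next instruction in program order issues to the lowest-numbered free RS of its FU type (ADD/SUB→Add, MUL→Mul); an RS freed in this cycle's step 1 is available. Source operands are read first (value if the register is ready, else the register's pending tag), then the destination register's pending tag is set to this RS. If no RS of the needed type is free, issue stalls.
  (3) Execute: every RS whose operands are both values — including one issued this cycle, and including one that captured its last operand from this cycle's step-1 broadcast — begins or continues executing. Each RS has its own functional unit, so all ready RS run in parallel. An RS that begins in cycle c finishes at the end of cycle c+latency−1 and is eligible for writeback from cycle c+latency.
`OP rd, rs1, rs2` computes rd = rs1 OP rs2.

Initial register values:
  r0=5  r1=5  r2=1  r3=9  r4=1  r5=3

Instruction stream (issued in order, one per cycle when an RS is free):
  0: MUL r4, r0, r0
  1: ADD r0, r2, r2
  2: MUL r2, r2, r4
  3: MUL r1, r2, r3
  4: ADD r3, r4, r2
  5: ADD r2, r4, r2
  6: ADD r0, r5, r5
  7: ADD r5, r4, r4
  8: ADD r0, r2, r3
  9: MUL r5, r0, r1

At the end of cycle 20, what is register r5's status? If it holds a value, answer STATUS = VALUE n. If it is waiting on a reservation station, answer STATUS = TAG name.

cycle 1: issue MUL r4<-Mul1 // r0:5,r1:5,r2:1,r3:9,r4:Mul1,r5:3
cycle 2: issue ADD r0<-Add1 // r0:Add1,r1:5,r2:1,r3:9,r4:Mul1,r5:3
cycle 3: issue MUL r2<-Mul2 // r0:Add1,r1:5,r2:Mul2,r3:9,r4:Mul1,r5:3
cycle 4: CDB Add1=2; stall // r0:2,r1:5,r2:Mul2,r3:9,r4:Mul1,r5:3
cycle 5: stall // r0:2,r1:5,r2:Mul2,r3:9,r4:Mul1,r5:3
cycle 6: CDB Mul1=25; issue MUL r1<-Mul1 // r0:2,r1:Mul1,r2:Mul2,r3:9,r4:25,r5:3
cycle 7: issue ADD r3<-Add1 // r0:2,r1:Mul1,r2:Mul2,r3:Add1,r4:25,r5:3
cycle 8: issue ADD r2<-Add2 // r0:2,r1:Mul1,r2:Add2,r3:Add1,r4:25,r5:3
cycle 9: stall // r0:2,r1:Mul1,r2:Add2,r3:Add1,r4:25,r5:3
cycle 10: stall // r0:2,r1:Mul1,r2:Add2,r3:Add1,r4:25,r5:3
cycle 11: CDB Mul2=25; stall // r0:2,r1:Mul1,r2:Add2,r3:Add1,r4:25,r5:3
cycle 12: stall // r0:2,r1:Mul1,r2:Add2,r3:Add1,r4:25,r5:3
cycle 13: CDB Add1=50; issue ADD r0<-Add1 // r0:Add1,r1:Mul1,r2:Add2,r3:50,r4:25,r5:3
cycle 14: CDB Add2=50; issue ADD r5<-Add2 // r0:Add1,r1:Mul1,r2:50,r3:50,r4:25,r5:Add2
cycle 15: CDB Add1=6; issue ADD r0<-Add1 // r0:Add1,r1:Mul1,r2:50,r3:50,r4:25,r5:Add2
cycle 16: CDB Add2=50; issue MUL r5<-Mul2 // r0:Add1,r1:Mul1,r2:50,r3:50,r4:25,r5:Mul2
cycle 17: CDB Add1=100 // r0:100,r1:Mul1,r2:50,r3:50,r4:25,r5:Mul2
cycle 18: CDB Mul1=225 // r0:100,r1:225,r2:50,r3:50,r4:25,r5:Mul2
cycle 19: - // r0:100,r1:225,r2:50,r3:50,r4:25,r5:Mul2
cycle 20: - // r0:100,r1:225,r2:50,r3:50,r4:25,r5:Mul2

STATUS = TAG Mul2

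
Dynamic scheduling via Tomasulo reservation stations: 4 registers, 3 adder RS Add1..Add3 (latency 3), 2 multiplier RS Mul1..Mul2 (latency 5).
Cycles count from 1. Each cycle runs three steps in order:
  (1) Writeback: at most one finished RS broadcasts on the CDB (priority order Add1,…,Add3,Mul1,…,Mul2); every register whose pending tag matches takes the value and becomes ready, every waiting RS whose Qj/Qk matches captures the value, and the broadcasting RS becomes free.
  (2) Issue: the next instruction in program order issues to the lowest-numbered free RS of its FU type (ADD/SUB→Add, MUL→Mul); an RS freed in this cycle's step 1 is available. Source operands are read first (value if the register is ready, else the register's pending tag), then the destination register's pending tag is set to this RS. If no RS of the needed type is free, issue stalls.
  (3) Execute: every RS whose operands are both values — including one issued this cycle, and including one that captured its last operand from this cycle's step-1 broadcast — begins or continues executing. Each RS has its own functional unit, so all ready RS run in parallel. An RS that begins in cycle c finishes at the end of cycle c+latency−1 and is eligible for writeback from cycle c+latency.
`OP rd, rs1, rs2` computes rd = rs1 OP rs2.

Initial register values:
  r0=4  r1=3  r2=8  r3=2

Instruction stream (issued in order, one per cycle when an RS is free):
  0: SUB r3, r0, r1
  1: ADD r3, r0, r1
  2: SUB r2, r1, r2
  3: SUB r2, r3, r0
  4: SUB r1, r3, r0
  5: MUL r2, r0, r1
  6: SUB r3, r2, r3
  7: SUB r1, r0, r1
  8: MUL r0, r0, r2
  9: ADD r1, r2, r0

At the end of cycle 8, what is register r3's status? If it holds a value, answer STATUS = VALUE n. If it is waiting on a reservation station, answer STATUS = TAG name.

  c1: issue SUB r3<-Add1  regs: r0:4,r1:3,r2:8,r3:Add1
  c2: issue ADD r3<-Add2  regs: r0:4,r1:3,r2:8,r3:Add2
  c3: issue SUB r2<-Add3  regs: r0:4,r1:3,r2:Add3,r3:Add2
  c4: CDB Add1=1; issue SUB r2<-Add1  regs: r0:4,r1:3,r2:Add1,r3:Add2
  c5: CDB Add2=7; issue SUB r1<-Add2  regs: r0:4,r1:Add2,r2:Add1,r3:7
  c6: CDB Add3=-5; issue MUL r2<-Mul1  regs: r0:4,r1:Add2,r2:Mul1,r3:7
  c7: issue SUB r3<-Add3  regs: r0:4,r1:Add2,r2:Mul1,r3:Add3
  c8: CDB Add1=3; issue SUB r1<-Add1  regs: r0:4,r1:Add1,r2:Mul1,r3:Add3

STATUS = TAG Add3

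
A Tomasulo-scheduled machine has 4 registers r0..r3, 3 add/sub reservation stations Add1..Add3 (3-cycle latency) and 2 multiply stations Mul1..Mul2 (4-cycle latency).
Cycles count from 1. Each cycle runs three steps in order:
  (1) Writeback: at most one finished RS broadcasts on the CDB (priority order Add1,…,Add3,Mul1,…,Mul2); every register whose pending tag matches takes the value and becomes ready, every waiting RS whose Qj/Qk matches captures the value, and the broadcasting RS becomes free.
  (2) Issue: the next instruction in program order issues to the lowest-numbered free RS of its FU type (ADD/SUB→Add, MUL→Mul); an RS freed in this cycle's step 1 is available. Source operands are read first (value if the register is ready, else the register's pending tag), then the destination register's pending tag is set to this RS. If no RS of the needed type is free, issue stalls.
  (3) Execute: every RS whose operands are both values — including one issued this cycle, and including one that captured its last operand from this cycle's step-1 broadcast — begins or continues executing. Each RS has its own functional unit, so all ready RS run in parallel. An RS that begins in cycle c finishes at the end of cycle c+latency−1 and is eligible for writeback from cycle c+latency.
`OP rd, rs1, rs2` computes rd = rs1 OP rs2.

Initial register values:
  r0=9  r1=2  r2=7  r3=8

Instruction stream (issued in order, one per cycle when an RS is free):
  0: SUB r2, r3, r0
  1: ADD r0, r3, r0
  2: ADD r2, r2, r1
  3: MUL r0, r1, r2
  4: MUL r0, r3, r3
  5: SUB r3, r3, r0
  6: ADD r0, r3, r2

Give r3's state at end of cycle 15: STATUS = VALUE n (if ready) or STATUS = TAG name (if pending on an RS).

c1: issue SUB r2<-Add1 | r0:9,r1:2,r2:Add1,r3:8
c2: issue ADD r0<-Add2 | r0:Add2,r1:2,r2:Add1,r3:8
c3: issue ADD r2<-Add3 | r0:Add2,r1:2,r2:Add3,r3:8
c4: CDB Add1=-1; issue MUL r0<-Mul1 | r0:Mul1,r1:2,r2:Add3,r3:8
c5: CDB Add2=17; issue MUL r0<-Mul2 | r0:Mul2,r1:2,r2:Add3,r3:8
c6: issue SUB r3<-Add1 | r0:Mul2,r1:2,r2:Add3,r3:Add1
c7: CDB Add3=1; issue ADD r0<-Add2 | r0:Add2,r1:2,r2:1,r3:Add1
c8: - | r0:Add2,r1:2,r2:1,r3:Add1
c9: CDB Mul2=64 | r0:Add2,r1:2,r2:1,r3:Add1
c10: - | r0:Add2,r1:2,r2:1,r3:Add1
c11: CDB Mul1=2 | r0:Add2,r1:2,r2:1,r3:Add1
c12: CDB Add1=-56 | r0:Add2,r1:2,r2:1,r3:-56
c13: - | r0:Add2,r1:2,r2:1,r3:-56
c14: - | r0:Add2,r1:2,r2:1,r3:-56
c15: CDB Add2=-55 | r0:-55,r1:2,r2:1,r3:-56

STATUS = VALUE -56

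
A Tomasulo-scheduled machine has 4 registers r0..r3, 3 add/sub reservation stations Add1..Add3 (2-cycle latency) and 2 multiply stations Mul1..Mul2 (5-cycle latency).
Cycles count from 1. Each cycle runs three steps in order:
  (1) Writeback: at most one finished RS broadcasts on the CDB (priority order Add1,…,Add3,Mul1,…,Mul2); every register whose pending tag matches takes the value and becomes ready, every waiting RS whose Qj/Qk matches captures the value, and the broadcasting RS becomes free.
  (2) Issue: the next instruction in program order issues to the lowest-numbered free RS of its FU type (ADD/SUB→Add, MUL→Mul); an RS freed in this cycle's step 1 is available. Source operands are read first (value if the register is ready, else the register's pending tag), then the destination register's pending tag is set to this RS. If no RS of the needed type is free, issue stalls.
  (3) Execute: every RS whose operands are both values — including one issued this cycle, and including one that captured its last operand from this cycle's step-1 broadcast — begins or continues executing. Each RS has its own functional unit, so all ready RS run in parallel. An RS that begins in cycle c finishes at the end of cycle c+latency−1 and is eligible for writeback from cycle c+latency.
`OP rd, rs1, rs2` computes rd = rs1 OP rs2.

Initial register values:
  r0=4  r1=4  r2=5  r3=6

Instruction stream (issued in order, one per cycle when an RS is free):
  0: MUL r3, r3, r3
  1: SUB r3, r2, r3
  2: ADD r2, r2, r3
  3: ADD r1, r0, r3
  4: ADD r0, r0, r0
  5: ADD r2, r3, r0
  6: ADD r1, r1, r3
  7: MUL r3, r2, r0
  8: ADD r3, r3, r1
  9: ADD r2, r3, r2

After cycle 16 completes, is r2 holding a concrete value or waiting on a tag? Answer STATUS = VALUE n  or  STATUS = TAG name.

cycle 1: issue MUL r3<-Mul1 // r0:4,r1:4,r2:5,r3:Mul1
cycle 2: issue SUB r3<-Add1 // r0:4,r1:4,r2:5,r3:Add1
cycle 3: issue ADD r2<-Add2 // r0:4,r1:4,r2:Add2,r3:Add1
cycle 4: issue ADD r1<-Add3 // r0:4,r1:Add3,r2:Add2,r3:Add1
cycle 5: stall // r0:4,r1:Add3,r2:Add2,r3:Add1
cycle 6: CDB Mul1=36; stall // r0:4,r1:Add3,r2:Add2,r3:Add1
cycle 7: stall // r0:4,r1:Add3,r2:Add2,r3:Add1
cycle 8: CDB Add1=-31; issue ADD r0<-Add1 // r0:Add1,r1:Add3,r2:Add2,r3:-31
cycle 9: stall // r0:Add1,r1:Add3,r2:Add2,r3:-31
cycle 10: CDB Add1=8; issue ADD r2<-Add1 // r0:8,r1:Add3,r2:Add1,r3:-31
cycle 11: CDB Add2=-26; issue ADD r1<-Add2 // r0:8,r1:Add2,r2:Add1,r3:-31
cycle 12: CDB Add1=-23; issue MUL r3<-Mul1 // r0:8,r1:Add2,r2:-23,r3:Mul1
cycle 13: CDB Add3=-27; issue ADD r3<-Add1 // r0:8,r1:Add2,r2:-23,r3:Add1
cycle 14: issue ADD r2<-Add3 // r0:8,r1:Add2,r2:Add3,r3:Add1
cycle 15: CDB Add2=-58 // r0:8,r1:-58,r2:Add3,r3:Add1
cycle 16: - // r0:8,r1:-58,r2:Add3,r3:Add1

STATUS = TAG Add3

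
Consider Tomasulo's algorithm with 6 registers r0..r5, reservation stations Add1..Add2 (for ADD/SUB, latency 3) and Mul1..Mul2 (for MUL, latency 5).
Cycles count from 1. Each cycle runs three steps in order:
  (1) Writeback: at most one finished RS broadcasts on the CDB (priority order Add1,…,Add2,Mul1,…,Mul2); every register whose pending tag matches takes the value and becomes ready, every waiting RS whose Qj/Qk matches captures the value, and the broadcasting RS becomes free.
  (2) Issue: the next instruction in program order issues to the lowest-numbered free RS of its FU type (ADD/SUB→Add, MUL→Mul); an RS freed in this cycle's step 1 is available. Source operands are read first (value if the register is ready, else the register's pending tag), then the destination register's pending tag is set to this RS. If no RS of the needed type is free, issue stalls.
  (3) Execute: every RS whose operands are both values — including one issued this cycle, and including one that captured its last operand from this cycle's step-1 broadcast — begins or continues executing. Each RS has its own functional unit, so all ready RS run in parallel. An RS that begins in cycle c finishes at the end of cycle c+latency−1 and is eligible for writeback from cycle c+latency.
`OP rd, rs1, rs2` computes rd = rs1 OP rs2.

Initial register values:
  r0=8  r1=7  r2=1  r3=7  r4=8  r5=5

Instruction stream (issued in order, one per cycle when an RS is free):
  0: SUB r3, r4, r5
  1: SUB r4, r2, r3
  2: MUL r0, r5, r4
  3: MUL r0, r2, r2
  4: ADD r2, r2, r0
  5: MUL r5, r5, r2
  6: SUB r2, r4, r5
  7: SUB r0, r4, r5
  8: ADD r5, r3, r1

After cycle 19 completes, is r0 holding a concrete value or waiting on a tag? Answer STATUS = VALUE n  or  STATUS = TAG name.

  c1: issue SUB r3<-Add1  regs: r0:8,r1:7,r2:1,r3:Add1,r4:8,r5:5
  c2: issue SUB r4<-Add2  regs: r0:8,r1:7,r2:1,r3:Add1,r4:Add2,r5:5
  c3: issue MUL r0<-Mul1  regs: r0:Mul1,r1:7,r2:1,r3:Add1,r4:Add2,r5:5
  c4: CDB Add1=3; issue MUL r0<-Mul2  regs: r0:Mul2,r1:7,r2:1,r3:3,r4:Add2,r5:5
  c5: issue ADD r2<-Add1  regs: r0:Mul2,r1:7,r2:Add1,r3:3,r4:Add2,r5:5
  c6: stall  regs: r0:Mul2,r1:7,r2:Add1,r3:3,r4:Add2,r5:5
  c7: CDB Add2=-2; stall  regs: r0:Mul2,r1:7,r2:Add1,r3:3,r4:-2,r5:5
  c8: stall  regs: r0:Mul2,r1:7,r2:Add1,r3:3,r4:-2,r5:5
  c9: CDB Mul2=1; issue MUL r5<-Mul2  regs: r0:1,r1:7,r2:Add1,r3:3,r4:-2,r5:Mul2
  c10: issue SUB r2<-Add2  regs: r0:1,r1:7,r2:Add2,r3:3,r4:-2,r5:Mul2
  c11: stall  regs: r0:1,r1:7,r2:Add2,r3:3,r4:-2,r5:Mul2
  c12: CDB Add1=2; issue SUB r0<-Add1  regs: r0:Add1,r1:7,r2:Add2,r3:3,r4:-2,r5:Mul2
  c13: CDB Mul1=-10; stall  regs: r0:Add1,r1:7,r2:Add2,r3:3,r4:-2,r5:Mul2
  c14: stall  regs: r0:Add1,r1:7,r2:Add2,r3:3,r4:-2,r5:Mul2
  c15: stall  regs: r0:Add1,r1:7,r2:Add2,r3:3,r4:-2,r5:Mul2
  c16: stall  regs: r0:Add1,r1:7,r2:Add2,r3:3,r4:-2,r5:Mul2
  c17: CDB Mul2=10; stall  regs: r0:Add1,r1:7,r2:Add2,r3:3,r4:-2,r5:10
  c18: stall  regs: r0:Add1,r1:7,r2:Add2,r3:3,r4:-2,r5:10
  c19: stall  regs: r0:Add1,r1:7,r2:Add2,r3:3,r4:-2,r5:10

STATUS = TAG Add1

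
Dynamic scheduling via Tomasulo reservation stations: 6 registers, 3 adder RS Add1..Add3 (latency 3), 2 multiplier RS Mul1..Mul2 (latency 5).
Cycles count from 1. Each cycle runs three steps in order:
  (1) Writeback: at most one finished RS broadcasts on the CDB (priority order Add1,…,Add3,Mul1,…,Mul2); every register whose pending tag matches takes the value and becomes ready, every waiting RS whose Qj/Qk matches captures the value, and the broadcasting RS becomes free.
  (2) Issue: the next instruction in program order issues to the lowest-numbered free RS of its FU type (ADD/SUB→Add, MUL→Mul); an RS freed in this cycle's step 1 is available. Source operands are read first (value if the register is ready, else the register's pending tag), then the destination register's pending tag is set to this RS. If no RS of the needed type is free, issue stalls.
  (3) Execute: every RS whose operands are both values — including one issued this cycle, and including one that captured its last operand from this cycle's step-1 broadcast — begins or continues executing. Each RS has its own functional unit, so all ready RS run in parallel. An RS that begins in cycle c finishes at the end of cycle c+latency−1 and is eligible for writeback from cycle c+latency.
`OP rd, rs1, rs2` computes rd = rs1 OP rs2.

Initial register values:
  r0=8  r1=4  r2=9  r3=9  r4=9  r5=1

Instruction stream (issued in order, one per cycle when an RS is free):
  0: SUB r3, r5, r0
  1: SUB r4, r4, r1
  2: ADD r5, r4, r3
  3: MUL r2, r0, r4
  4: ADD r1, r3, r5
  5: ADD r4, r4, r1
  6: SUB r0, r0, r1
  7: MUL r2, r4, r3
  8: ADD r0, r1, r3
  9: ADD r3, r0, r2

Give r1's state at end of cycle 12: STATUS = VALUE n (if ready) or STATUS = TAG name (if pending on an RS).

STATUS = VALUE -9

c1: issue SUB r3<-Add1 | r0:8,r1:4,r2:9,r3:Add1,r4:9,r5:1
c2: issue SUB r4<-Add2 | r0:8,r1:4,r2:9,r3:Add1,r4:Add2,r5:1
c3: issue ADD r5<-Add3 | r0:8,r1:4,r2:9,r3:Add1,r4:Add2,r5:Add3
c4: CDB Add1=-7; issue MUL r2<-Mul1 | r0:8,r1:4,r2:Mul1,r3:-7,r4:Add2,r5:Add3
c5: CDB Add2=5; issue ADD r1<-Add1 | r0:8,r1:Add1,r2:Mul1,r3:-7,r4:5,r5:Add3
c6: issue ADD r4<-Add2 | r0:8,r1:Add1,r2:Mul1,r3:-7,r4:Add2,r5:Add3
c7: stall | r0:8,r1:Add1,r2:Mul1,r3:-7,r4:Add2,r5:Add3
c8: CDB Add3=-2; issue SUB r0<-Add3 | r0:Add3,r1:Add1,r2:Mul1,r3:-7,r4:Add2,r5:-2
c9: issue MUL r2<-Mul2 | r0:Add3,r1:Add1,r2:Mul2,r3:-7,r4:Add2,r5:-2
c10: CDB Mul1=40; stall | r0:Add3,r1:Add1,r2:Mul2,r3:-7,r4:Add2,r5:-2
c11: CDB Add1=-9; issue ADD r0<-Add1 | r0:Add1,r1:-9,r2:Mul2,r3:-7,r4:Add2,r5:-2
c12: stall | r0:Add1,r1:-9,r2:Mul2,r3:-7,r4:Add2,r5:-2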